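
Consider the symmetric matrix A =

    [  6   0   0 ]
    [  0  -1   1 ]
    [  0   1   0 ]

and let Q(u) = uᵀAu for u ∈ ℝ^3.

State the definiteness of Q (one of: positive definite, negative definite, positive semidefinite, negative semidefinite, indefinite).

indefinite

Symmetric row and column elimination reduces A to a congruent diagonal form with pivots 6, -1, 1.
Counting signs: 2 positive, 1 negative.
Hence Q is indefinite.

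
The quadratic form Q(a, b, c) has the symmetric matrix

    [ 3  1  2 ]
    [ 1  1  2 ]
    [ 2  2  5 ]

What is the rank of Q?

An LDLᵀ factorisation of A has diagonal entries 3, 2/3, 1.
So there are 3 positive pivots.
The rank is the number of nonzero pivots: 3.

3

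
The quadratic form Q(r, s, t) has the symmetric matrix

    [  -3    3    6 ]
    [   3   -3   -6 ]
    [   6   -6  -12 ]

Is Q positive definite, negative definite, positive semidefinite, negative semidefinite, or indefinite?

Congruent diagonalization of A (simultaneous row and column reduction) yields pivots -3, 0, 0.
So there are 1 negative, 2 zero pivots.
Hence Q is negative semidefinite.

negative semidefinite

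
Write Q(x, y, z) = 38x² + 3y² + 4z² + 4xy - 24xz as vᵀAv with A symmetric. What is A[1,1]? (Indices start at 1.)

38

The coefficient of x² in Q is 38, and that is exactly A[1,1].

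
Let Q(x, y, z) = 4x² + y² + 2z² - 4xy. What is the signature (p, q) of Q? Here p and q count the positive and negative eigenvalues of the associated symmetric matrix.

(2, 0)

The associated matrix is A = [[4, -2, 0], [-2, 1, 0], [0, 0, 2]].
Row-reducing A symmetrically gives the diagonal entries 4, 0, 2.
That gives 2 positive, 1 zero pivots.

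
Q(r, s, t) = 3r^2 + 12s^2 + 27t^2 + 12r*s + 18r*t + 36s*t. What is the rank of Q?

1

The symmetric matrix is A = [[3, 6, 9], [6, 12, 18], [9, 18, 27]].
Applying the same elementary operations to the rows and columns of A produces a congruent diagonal matrix with entries 3, 0, 0.
Counting signs: 1 positive, 2 zero.
The rank is the number of nonzero pivots: 1.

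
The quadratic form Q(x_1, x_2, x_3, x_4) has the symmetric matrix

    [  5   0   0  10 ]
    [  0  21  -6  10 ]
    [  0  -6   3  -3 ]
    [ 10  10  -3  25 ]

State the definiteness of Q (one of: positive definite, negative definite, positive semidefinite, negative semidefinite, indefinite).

positive definite

Congruent diagonalization of A (simultaneous row and column reduction) yields pivots 5, 21, 9/7, 2/9.
So there are 4 positive pivots.
Hence Q is positive definite.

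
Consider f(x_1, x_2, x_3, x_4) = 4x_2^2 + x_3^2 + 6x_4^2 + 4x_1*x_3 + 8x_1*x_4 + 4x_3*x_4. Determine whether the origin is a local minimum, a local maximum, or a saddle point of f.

The Hessian at the origin is H = [[0, 0, 4, 8], [0, 8, 0, 0], [4, 0, 2, 4], [8, 0, 4, 12]].
H is indefinite, so the origin is a saddle point.

saddle point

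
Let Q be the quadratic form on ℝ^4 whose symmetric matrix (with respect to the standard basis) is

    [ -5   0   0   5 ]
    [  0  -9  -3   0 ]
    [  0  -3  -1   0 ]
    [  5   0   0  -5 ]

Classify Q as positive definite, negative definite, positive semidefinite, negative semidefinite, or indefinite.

negative semidefinite

Symmetric row and column elimination reduces A to a congruent diagonal form with pivots -5, -9, 0, 0.
Counting signs: 2 negative, 2 zero.
Hence Q is negative semidefinite.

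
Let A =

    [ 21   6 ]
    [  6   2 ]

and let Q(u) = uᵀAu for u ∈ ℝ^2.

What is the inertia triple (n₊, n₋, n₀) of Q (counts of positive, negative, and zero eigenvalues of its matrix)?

An LDLᵀ factorisation of A has diagonal entries 21, 2/7.
Counting signs: 2 positive.

(2, 0, 0)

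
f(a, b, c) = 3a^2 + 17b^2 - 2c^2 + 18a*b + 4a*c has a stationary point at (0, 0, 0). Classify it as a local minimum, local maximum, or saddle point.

saddle point

The Hessian at the origin is H = [[6, 18, 4], [18, 34, 0], [4, 0, -4]].
Congruent diagonalization of H (simultaneous row and column reduction) yields pivots 6, -20, 8/15.
Counting signs: 2 positive, 1 negative.
H is indefinite, so the origin is a saddle point.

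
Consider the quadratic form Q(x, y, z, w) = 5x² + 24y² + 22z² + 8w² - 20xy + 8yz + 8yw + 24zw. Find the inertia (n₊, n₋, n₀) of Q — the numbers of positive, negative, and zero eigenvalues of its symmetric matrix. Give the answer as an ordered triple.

(4, 0, 0)

Write A = [[5, -10, 0, 0], [-10, 24, 4, 4], [0, 4, 22, 12], [0, 4, 12, 8]].
Symmetric row and column elimination reduces A to a congruent diagonal form with pivots 5, 4, 18, 4/9.
So there are 4 positive pivots.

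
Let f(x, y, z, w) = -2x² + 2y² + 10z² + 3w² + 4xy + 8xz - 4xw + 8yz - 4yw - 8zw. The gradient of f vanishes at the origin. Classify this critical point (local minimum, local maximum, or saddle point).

saddle point

The Hessian at the origin is H = [[-4, 4, 8, -4], [4, 4, 8, -4], [8, 8, 20, -8], [-4, -4, -8, 6]].
Symmetric row and column elimination reduces H to a congruent diagonal form with pivots -4, 8, 4, 2.
Counting signs: 3 positive, 1 negative.
H is indefinite, so the origin is a saddle point.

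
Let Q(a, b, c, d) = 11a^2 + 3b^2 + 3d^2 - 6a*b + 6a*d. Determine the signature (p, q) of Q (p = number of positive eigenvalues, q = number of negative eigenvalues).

The symmetric matrix is A = [[11, -3, 0, 3], [-3, 3, 0, 0], [0, 0, 0, 0], [3, 0, 0, 3]].
Congruent diagonalization of A (simultaneous row and column reduction) yields pivots 11, 24/11, 0, 15/8.
Counting signs: 3 positive, 1 zero.

(3, 0)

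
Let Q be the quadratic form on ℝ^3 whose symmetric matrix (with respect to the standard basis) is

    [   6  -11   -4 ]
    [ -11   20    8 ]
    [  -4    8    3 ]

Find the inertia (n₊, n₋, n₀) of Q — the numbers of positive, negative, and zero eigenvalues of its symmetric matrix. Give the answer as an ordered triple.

(2, 1, 0)

An LDLᵀ factorisation of A has diagonal entries 6, -1/6, 3.
So there are 2 positive, 1 negative pivots.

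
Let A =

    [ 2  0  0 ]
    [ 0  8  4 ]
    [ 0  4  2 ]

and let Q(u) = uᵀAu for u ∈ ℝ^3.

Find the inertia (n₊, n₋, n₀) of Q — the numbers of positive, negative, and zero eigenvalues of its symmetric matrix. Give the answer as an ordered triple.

Congruent diagonalization of A (simultaneous row and column reduction) yields pivots 2, 8, 0.
So there are 2 positive, 1 zero pivots.

(2, 0, 1)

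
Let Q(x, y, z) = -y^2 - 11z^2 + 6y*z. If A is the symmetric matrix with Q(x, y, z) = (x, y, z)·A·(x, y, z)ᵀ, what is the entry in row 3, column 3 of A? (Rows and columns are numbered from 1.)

-11

The coefficient of z^2 in Q is -11, and that is exactly A[3,3].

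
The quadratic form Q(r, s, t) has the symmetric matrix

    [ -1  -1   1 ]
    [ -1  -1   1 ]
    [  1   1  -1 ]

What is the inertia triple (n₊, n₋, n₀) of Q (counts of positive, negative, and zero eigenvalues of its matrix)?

(0, 1, 2)

Congruent diagonalization of A (simultaneous row and column reduction) yields pivots -1, 0, 0.
So there are 1 negative, 2 zero pivots.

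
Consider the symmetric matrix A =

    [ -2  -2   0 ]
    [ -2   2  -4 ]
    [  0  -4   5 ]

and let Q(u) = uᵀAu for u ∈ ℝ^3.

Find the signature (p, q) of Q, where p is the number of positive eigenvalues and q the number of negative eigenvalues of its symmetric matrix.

Congruent diagonalization of A (simultaneous row and column reduction) yields pivots -2, 4, 1.
So there are 2 positive, 1 negative pivots.

(2, 1)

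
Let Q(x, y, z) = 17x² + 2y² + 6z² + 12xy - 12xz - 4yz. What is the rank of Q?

3

Write A = [[17, 6, -6], [6, 2, -2], [-6, -2, 6]].
Applying the same elementary operations to the rows and columns of A produces a congruent diagonal matrix with entries 17, -2/17, 4.
So there are 2 positive, 1 negative pivots.
The rank is the number of nonzero pivots: 3.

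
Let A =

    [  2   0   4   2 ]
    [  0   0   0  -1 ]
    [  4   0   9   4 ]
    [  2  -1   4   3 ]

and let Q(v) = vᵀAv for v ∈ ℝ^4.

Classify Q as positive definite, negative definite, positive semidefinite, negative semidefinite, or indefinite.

indefinite

A is congruent to a diagonal matrix with 3 positive, 1 negative and 0 zero entries, so Q is indefinite.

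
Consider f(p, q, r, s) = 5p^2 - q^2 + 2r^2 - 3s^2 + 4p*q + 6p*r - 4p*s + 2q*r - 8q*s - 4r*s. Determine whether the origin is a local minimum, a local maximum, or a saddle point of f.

The Hessian at the origin is H = [[10, 4, 6, -4], [4, -2, 2, -8], [6, 2, 4, -4], [-4, -8, -4, -6]].
Applying the same elementary operations to the rows and columns of H produces a congruent diagonal matrix with entries 10, -18/5, 4/9, 2.
That gives 3 positive, 1 negative pivots.
H is indefinite, so the origin is a saddle point.

saddle point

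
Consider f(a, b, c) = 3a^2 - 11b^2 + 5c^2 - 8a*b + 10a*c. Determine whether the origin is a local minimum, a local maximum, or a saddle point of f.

The Hessian at the origin is H = [[6, -8, 10], [-8, -22, 0], [10, 0, 10]].
Row-reducing H symmetrically gives the diagonal entries 6, -98/3, -60/49.
Counting signs: 1 positive, 2 negative.
H is indefinite, so the origin is a saddle point.

saddle point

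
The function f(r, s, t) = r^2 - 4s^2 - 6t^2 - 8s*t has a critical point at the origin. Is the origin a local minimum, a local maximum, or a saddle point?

The Hessian at the origin is H = [[2, 0, 0], [0, -8, -8], [0, -8, -12]].
An LDLᵀ factorisation of H has diagonal entries 2, -8, -4.
That gives 1 positive, 2 negative pivots.
H is indefinite, so the origin is a saddle point.

saddle point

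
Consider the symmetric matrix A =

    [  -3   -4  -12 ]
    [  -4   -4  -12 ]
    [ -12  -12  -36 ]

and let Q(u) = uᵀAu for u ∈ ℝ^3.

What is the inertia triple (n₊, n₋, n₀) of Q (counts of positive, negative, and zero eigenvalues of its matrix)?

Applying the same elementary operations to the rows and columns of A produces a congruent diagonal matrix with entries -3, 4/3, 0.
So there are 1 positive, 1 negative, 1 zero pivots.

(1, 1, 1)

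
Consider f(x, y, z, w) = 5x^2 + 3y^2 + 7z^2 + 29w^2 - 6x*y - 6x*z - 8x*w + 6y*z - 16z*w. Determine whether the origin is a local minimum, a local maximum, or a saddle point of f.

The Hessian at the origin is H = [[10, -6, -6, -8], [-6, 6, 6, 0], [-6, 6, 14, -16], [-8, 0, -16, 58]].
Congruent diagonalization of H (simultaneous row and column reduction) yields pivots 10, 12/5, 8, 10.
So there are 4 positive pivots.
H is positive definite, so the origin is a strict local minimum.

local minimum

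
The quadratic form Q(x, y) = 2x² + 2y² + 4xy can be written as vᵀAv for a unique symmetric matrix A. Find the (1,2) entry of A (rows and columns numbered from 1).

2

The coefficient of x·y in Q is 4. For a symmetric A this equals A[1,2] + A[2,1] = 2·A[1,2].
So A[1,2] = 4/2 = 2.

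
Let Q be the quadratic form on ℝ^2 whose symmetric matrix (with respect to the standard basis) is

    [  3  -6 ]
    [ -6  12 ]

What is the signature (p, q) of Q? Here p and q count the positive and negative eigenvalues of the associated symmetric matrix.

Applying the same elementary operations to the rows and columns of A produces a congruent diagonal matrix with entries 3, 0.
So there are 1 positive, 1 zero pivots.

(1, 0)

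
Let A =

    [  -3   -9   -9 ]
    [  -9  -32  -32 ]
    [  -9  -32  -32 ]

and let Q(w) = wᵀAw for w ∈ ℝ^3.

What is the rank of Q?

Row-reducing A symmetrically gives the diagonal entries -3, -5, 0.
So there are 2 negative, 1 zero pivots.
The rank is the number of nonzero pivots: 2.

2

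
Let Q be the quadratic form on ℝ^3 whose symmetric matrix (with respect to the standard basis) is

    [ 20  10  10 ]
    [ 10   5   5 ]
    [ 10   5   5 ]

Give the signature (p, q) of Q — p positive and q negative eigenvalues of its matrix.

Congruent diagonalization of A (simultaneous row and column reduction) yields pivots 20, 0, 0.
So there are 1 positive, 2 zero pivots.

(1, 0)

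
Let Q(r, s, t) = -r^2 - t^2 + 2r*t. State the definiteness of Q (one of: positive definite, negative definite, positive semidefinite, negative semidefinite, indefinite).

The associated matrix is A = [[-1, 0, 1], [0, 0, 0], [1, 0, -1]].
Applying the same elementary operations to the rows and columns of A produces a congruent diagonal matrix with entries -1, 0, 0.
That gives 1 negative, 2 zero pivots.
Hence Q is negative semidefinite.

negative semidefinite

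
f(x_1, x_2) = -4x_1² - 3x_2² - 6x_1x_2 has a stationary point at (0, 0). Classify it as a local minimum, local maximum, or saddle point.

The Hessian at the origin is H = [[-8, -6], [-6, -6]].
det H = -8·-6 − (-6)² = 12 > 0 and H[1,1] = -8 < 0, so H is negative definite.
Therefore the origin is a local maximum.

local maximum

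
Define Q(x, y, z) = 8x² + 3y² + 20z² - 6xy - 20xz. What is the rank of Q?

The symmetric matrix is A = [[8, -3, -10], [-3, 3, 0], [-10, 0, 20]].
Applying the same elementary operations to the rows and columns of A produces a congruent diagonal matrix with entries 8, 15/8, 0.
That gives 2 positive, 1 zero pivots.
The rank is the number of nonzero pivots: 2.

2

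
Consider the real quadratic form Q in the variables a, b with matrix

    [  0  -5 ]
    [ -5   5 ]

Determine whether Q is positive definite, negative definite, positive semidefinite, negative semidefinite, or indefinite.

For the 2×2 matrix [[0, -5], [-5, 5]]: det = 0·5 − (-5)² = -25, trace = 5.
det < 0 so the eigenvalues have opposite signs; the form is indefinite.

indefinite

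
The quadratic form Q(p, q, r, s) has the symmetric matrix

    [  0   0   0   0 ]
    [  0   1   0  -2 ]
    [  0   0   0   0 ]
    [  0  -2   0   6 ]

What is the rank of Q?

Row-reducing A symmetrically gives the diagonal entries 0, 1, 0, 2.
Counting signs: 2 positive, 2 zero.
The rank is the number of nonzero pivots: 2.

2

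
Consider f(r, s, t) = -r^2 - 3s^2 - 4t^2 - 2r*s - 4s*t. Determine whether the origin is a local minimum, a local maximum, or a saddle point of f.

The Hessian at the origin is H = [[-2, -2, 0], [-2, -6, -4], [0, -4, -8]].
An LDLᵀ factorisation of H has diagonal entries -2, -4, -4.
That gives 3 negative pivots.
H is negative definite, so the origin is a strict local maximum.

local maximum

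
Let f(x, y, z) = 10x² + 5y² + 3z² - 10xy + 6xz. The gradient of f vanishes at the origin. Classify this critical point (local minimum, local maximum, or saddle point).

local minimum

The Hessian at the origin is H = [[20, -10, 6], [-10, 10, 0], [6, 0, 6]].
An LDLᵀ factorisation of H has diagonal entries 20, 5, 12/5.
That gives 3 positive pivots.
H is positive definite, so the origin is a strict local minimum.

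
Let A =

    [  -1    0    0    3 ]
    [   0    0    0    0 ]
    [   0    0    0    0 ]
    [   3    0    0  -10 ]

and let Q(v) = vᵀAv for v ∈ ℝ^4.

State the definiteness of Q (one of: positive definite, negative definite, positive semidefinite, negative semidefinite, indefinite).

negative semidefinite

Symmetric row and column elimination reduces A to a congruent diagonal form with pivots -1, 0, 0, -1.
That gives 2 negative, 2 zero pivots.
Hence Q is negative semidefinite.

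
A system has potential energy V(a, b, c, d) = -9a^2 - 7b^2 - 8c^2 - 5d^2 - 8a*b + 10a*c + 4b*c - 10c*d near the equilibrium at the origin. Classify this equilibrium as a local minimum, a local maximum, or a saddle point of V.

The Hessian at the origin is H = [[-18, -8, 10, 0], [-8, -14, 4, 0], [10, 4, -16, -10], [0, 0, -10, -10]].
Symmetric row and column elimination reduces H to a congruent diagonal form with pivots -18, -94/9, -490/47, -20/49.
That gives 4 negative pivots.
H is negative definite, so the origin is a strict local maximum.

local maximum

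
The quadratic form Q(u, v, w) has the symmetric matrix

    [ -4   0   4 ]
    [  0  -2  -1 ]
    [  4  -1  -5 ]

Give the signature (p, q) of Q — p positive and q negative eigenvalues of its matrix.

Congruent diagonalization of A (simultaneous row and column reduction) yields pivots -4, -2, -1/2.
Counting signs: 3 negative.

(0, 3)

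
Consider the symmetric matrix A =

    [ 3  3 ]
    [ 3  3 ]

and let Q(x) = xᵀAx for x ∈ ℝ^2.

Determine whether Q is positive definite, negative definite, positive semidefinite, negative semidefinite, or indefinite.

positive semidefinite

Applying the same elementary operations to the rows and columns of A produces a congruent diagonal matrix with entries 3, 0.
Counting signs: 1 positive, 1 zero.
Hence Q is positive semidefinite.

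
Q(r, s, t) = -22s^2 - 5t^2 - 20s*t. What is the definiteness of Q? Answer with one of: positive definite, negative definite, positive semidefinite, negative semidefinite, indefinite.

negative semidefinite

The associated matrix is A = [[0, 0, 0], [0, -22, -10], [0, -10, -5]].
Applying the same elementary operations to the rows and columns of A produces a congruent diagonal matrix with entries 0, -22, -5/11.
That gives 2 negative, 1 zero pivots.
Hence Q is negative semidefinite.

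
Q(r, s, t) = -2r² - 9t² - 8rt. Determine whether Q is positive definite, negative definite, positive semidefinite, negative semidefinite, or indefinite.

The associated matrix is A = [[-2, 0, -4], [0, 0, 0], [-4, 0, -9]].
Symmetric row and column elimination reduces A to a congruent diagonal form with pivots -2, 0, -1.
So there are 2 negative, 1 zero pivots.
Hence Q is negative semidefinite.

negative semidefinite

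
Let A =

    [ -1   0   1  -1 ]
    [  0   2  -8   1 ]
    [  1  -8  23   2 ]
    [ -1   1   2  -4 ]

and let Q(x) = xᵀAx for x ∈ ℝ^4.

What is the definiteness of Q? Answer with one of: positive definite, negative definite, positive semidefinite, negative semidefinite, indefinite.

Applying the same elementary operations to the rows and columns of A produces a congruent diagonal matrix with entries -1, 2, -8, -3/8.
That gives 1 positive, 3 negative pivots.
Hence Q is indefinite.

indefinite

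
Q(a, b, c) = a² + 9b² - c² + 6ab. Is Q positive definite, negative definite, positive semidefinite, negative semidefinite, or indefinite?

Write A = [[1, 3, 0], [3, 9, 0], [0, 0, -1]].
Applying the same elementary operations to the rows and columns of A produces a congruent diagonal matrix with entries 1, 0, -1.
Counting signs: 1 positive, 1 negative, 1 zero.
Hence Q is indefinite.

indefinite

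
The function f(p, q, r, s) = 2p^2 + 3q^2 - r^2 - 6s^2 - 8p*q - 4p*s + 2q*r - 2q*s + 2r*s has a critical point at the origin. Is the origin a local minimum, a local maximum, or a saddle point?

saddle point

The Hessian at the origin is H = [[4, -8, 0, -4], [-8, 6, 2, -2], [0, 2, -2, 2], [-4, -2, 2, -12]].
Symmetric row and column elimination reduces H to a congruent diagonal form with pivots 4, -10, -8/5, -6.
Counting signs: 1 positive, 3 negative.
H is indefinite, so the origin is a saddle point.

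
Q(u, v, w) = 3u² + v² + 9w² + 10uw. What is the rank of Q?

The associated matrix is A = [[3, 0, 5], [0, 1, 0], [5, 0, 9]].
Congruent diagonalization of A (simultaneous row and column reduction) yields pivots 3, 1, 2/3.
Counting signs: 3 positive.
The rank is the number of nonzero pivots: 3.

3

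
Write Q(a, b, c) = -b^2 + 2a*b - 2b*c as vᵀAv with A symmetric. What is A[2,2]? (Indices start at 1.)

The coefficient of b^2 in Q is -1, and that is exactly A[2,2].

-1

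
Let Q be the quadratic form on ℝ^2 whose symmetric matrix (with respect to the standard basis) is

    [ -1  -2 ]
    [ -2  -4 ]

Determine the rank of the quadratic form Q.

Applying the same elementary operations to the rows and columns of A produces a congruent diagonal matrix with entries -1, 0.
Counting signs: 1 negative, 1 zero.
The rank is the number of nonzero pivots: 1.

1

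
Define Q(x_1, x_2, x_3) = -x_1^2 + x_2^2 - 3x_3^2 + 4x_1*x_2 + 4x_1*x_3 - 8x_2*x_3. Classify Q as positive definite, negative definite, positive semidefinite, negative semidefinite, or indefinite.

Write A = [[-1, 2, 2], [2, 1, -4], [2, -4, -3]].
An LDLᵀ factorisation of A has diagonal entries -1, 5, 1.
That gives 2 positive, 1 negative pivots.
Hence Q is indefinite.

indefinite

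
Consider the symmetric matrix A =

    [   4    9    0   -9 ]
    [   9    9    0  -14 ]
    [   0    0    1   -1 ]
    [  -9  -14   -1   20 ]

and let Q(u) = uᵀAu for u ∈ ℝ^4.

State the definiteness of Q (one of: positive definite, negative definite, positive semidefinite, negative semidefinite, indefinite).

indefinite

An LDLᵀ factorisation of A has diagonal entries 4, -45/4, 1, 20/9.
That gives 3 positive, 1 negative pivots.
Hence Q is indefinite.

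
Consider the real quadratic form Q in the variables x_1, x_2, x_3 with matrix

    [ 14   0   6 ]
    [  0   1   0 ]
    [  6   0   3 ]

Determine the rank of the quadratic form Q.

3

Row-reducing A symmetrically gives the diagonal entries 14, 1, 3/7.
Counting signs: 3 positive.
The rank is the number of nonzero pivots: 3.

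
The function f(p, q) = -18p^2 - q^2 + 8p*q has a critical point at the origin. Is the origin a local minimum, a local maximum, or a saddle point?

local maximum

The Hessian at the origin is H = [[-36, 8], [8, -2]].
det H = -36·-2 − (8)² = 8 > 0 and H[1,1] = -36 < 0, so H is negative definite.
Therefore the origin is a local maximum.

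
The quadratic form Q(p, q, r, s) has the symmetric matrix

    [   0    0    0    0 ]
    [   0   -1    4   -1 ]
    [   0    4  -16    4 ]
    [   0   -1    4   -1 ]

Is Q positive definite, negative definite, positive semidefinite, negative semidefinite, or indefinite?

Row-reducing A symmetrically gives the diagonal entries 0, -1, 0, 0.
So there are 1 negative, 3 zero pivots.
Hence Q is negative semidefinite.

negative semidefinite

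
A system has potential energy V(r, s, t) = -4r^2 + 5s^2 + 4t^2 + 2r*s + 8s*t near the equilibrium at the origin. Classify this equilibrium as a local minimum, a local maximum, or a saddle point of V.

saddle point

The Hessian at the origin is H = [[-8, 2, 0], [2, 10, 8], [0, 8, 8]].
Applying the same elementary operations to the rows and columns of H produces a congruent diagonal matrix with entries -8, 21/2, 40/21.
Counting signs: 2 positive, 1 negative.
H is indefinite, so the origin is a saddle point.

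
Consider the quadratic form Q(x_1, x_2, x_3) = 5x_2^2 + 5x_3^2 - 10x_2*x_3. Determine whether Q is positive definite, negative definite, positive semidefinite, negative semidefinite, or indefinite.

positive semidefinite

The associated matrix is A = [[0, 0, 0], [0, 5, -5], [0, -5, 5]].
Congruent diagonalization of A (simultaneous row and column reduction) yields pivots 0, 5, 0.
So there are 1 positive, 2 zero pivots.
Hence Q is positive semidefinite.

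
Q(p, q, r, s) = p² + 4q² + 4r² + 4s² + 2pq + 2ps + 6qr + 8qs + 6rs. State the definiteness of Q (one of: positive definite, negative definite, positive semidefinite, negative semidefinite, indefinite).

The associated matrix is A = [[1, 1, 0, 1], [1, 4, 3, 4], [0, 3, 4, 3], [1, 4, 3, 4]].
Congruent diagonalization of A (simultaneous row and column reduction) yields pivots 1, 3, 1, 0.
That gives 3 positive, 1 zero pivots.
Hence Q is positive semidefinite.

positive semidefinite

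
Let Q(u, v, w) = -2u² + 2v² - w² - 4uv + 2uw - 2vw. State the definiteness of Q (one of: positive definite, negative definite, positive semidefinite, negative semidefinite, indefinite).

The associated matrix is A = [[-2, -2, 1], [-2, 2, -1], [1, -1, -1]].
Row-reducing A symmetrically gives the diagonal entries -2, 4, -3/2.
So there are 1 positive, 2 negative pivots.
Hence Q is indefinite.

indefinite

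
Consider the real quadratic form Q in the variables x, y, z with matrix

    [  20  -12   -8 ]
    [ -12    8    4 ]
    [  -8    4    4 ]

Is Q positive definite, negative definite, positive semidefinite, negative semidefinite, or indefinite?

positive semidefinite

Applying the same elementary operations to the rows and columns of A produces a congruent diagonal matrix with entries 20, 4/5, 0.
So there are 2 positive, 1 zero pivots.
Hence Q is positive semidefinite.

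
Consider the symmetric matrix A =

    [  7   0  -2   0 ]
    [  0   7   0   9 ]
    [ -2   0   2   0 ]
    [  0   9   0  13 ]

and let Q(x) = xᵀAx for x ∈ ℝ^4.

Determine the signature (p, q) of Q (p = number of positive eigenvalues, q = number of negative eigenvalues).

(4, 0)

Congruent diagonalization of A (simultaneous row and column reduction) yields pivots 7, 7, 10/7, 10/7.
Counting signs: 4 positive.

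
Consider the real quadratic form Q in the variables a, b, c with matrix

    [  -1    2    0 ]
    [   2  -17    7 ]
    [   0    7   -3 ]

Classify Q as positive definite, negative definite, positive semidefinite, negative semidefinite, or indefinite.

indefinite

Symmetric row and column elimination reduces A to a congruent diagonal form with pivots -1, -13, 10/13.
That gives 1 positive, 2 negative pivots.
Hence Q is indefinite.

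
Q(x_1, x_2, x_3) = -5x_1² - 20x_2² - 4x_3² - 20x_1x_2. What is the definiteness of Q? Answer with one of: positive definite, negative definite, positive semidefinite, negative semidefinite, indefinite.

negative semidefinite

The associated matrix is A = [[-5, -10, 0], [-10, -20, 0], [0, 0, -4]].
Congruent diagonalization of A (simultaneous row and column reduction) yields pivots -5, 0, -4.
Counting signs: 2 negative, 1 zero.
Hence Q is negative semidefinite.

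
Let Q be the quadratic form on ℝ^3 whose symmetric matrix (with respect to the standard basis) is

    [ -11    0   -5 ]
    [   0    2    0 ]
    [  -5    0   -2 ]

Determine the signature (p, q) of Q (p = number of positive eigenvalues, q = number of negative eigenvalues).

(2, 1)

Applying the same elementary operations to the rows and columns of A produces a congruent diagonal matrix with entries -11, 2, 3/11.
That gives 2 positive, 1 negative pivots.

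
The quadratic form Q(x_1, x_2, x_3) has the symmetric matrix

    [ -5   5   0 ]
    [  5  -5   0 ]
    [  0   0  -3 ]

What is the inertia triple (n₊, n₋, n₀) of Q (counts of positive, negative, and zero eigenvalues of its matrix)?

Congruent diagonalization of A (simultaneous row and column reduction) yields pivots -5, 0, -3.
That gives 2 negative, 1 zero pivots.

(0, 2, 1)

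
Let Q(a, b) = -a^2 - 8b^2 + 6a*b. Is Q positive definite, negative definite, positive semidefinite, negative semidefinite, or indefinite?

The symmetric matrix is A = [[-1, 3], [3, -8]].
An LDLᵀ factorisation of A has diagonal entries -1, 1.
So there are 1 positive, 1 negative pivots.
Hence Q is indefinite.

indefinite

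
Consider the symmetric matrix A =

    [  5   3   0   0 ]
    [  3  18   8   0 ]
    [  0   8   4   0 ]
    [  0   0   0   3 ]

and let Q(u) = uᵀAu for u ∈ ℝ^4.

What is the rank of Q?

4

An LDLᵀ factorisation of A has diagonal entries 5, 81/5, 4/81, 3.
That gives 4 positive pivots.
The rank is the number of nonzero pivots: 4.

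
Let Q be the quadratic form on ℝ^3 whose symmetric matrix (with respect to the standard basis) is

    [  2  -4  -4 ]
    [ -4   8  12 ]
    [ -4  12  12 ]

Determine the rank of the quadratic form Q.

Row reduction of A gives 3 nonzero rows, so rank A = 3.

3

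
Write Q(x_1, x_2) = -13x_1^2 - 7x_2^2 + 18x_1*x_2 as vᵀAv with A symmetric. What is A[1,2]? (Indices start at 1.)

The coefficient of x_1·x_2 in Q is 18. For a symmetric A this equals A[1,2] + A[2,1] = 2·A[1,2].
So A[1,2] = 18/2 = 9.

9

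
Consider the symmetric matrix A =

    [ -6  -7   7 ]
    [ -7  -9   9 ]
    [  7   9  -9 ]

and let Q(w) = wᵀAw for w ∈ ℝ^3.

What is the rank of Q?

2

Row-reducing A symmetrically gives the diagonal entries -6, -5/6, 0.
Counting signs: 2 negative, 1 zero.
The rank is the number of nonzero pivots: 2.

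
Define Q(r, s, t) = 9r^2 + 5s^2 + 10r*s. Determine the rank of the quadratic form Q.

The associated matrix is A = [[9, 5, 0], [5, 5, 0], [0, 0, 0]].
Symmetric row and column elimination reduces A to a congruent diagonal form with pivots 9, 20/9, 0.
So there are 2 positive, 1 zero pivots.
The rank is the number of nonzero pivots: 2.

2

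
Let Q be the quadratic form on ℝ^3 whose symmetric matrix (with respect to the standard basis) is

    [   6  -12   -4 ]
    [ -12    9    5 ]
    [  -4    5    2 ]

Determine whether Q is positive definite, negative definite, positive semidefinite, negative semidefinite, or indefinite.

indefinite

Row-reducing A symmetrically gives the diagonal entries 6, -15, -1/15.
Counting signs: 1 positive, 2 negative.
Hence Q is indefinite.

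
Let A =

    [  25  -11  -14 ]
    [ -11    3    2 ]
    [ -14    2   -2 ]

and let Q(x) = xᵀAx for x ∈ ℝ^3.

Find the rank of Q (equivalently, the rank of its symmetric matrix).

3

Applying the same elementary operations to the rows and columns of A produces a congruent diagonal matrix with entries 25, -46/25, -10/23.
Counting signs: 1 positive, 2 negative.
The rank is the number of nonzero pivots: 3.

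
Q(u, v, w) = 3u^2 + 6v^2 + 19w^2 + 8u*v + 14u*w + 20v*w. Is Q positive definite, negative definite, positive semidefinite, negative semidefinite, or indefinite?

The symmetric matrix of Q is A = [[3, 4, 7], [4, 6, 10], [7, 10, 19]].
Leading principal minors: Δ_1 = 3, Δ_2 = 2, Δ_3 = 4.
All leading principal minors are positive, so by Sylvester's criterion Q is positive definite.

positive definite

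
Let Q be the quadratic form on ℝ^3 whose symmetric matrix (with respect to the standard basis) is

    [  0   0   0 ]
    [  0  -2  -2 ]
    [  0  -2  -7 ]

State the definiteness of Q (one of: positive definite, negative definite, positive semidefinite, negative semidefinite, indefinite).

negative semidefinite

Congruent diagonalization of A (simultaneous row and column reduction) yields pivots 0, -2, -5.
So there are 2 negative, 1 zero pivots.
Hence Q is negative semidefinite.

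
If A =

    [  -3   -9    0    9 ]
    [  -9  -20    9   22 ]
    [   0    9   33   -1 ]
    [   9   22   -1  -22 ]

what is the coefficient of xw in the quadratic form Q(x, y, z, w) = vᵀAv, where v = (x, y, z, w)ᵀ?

The coefficient of xw is A[1,4] + A[4,1] = 2·9 = 18.

18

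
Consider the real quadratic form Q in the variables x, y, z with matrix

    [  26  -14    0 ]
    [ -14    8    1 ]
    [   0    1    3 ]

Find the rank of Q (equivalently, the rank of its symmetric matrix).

3

Row-reducing A symmetrically gives the diagonal entries 26, 6/13, 5/6.
Counting signs: 3 positive.
The rank is the number of nonzero pivots: 3.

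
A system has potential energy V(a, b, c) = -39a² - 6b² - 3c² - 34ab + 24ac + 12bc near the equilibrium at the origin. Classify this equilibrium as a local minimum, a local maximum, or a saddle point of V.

saddle point

The Hessian at the origin is H = [[-78, -34, 24], [-34, -12, 12], [24, 12, -6]].
Congruent diagonalization of H (simultaneous row and column reduction) yields pivots -78, 110/39, 6/11.
Counting signs: 2 positive, 1 negative.
H is indefinite, so the origin is a saddle point.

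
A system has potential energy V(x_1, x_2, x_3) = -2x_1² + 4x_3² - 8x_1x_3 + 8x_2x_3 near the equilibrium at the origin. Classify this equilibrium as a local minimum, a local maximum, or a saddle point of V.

The Hessian at the origin is H = [[-4, 0, -8], [0, 0, 8], [-8, 8, 8]].
H is indefinite, so the origin is a saddle point.

saddle point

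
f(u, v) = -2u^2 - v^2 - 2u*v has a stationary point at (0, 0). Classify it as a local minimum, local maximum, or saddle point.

The Hessian at the origin is H = [[-4, -2], [-2, -2]].
det H = -4·-2 − (-2)² = 4 > 0 and H[1,1] = -4 < 0, so H is negative definite.
Therefore the origin is a local maximum.

local maximum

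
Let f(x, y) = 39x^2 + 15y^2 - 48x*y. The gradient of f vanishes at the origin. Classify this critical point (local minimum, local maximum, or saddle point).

The Hessian at the origin is H = [[78, -48], [-48, 30]].
det H = 78·30 − (-48)² = 36 > 0 and H[1,1] = 78 > 0, so H is positive definite.
Therefore the origin is a local minimum.

local minimum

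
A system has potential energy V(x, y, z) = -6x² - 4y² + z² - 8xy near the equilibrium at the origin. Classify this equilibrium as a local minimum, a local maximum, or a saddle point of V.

The Hessian at the origin is H = [[-12, -8, 0], [-8, -8, 0], [0, 0, 2]].
Applying the same elementary operations to the rows and columns of H produces a congruent diagonal matrix with entries -12, -8/3, 2.
Counting signs: 1 positive, 2 negative.
H is indefinite, so the origin is a saddle point.

saddle point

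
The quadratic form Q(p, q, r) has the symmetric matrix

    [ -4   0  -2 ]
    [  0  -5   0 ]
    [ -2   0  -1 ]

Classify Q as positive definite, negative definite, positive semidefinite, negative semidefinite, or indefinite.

Applying the same elementary operations to the rows and columns of A produces a congruent diagonal matrix with entries -4, -5, 0.
That gives 2 negative, 1 zero pivots.
Hence Q is negative semidefinite.

negative semidefinite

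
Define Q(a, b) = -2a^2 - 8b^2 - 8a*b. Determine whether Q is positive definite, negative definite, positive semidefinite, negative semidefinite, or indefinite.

negative semidefinite

The symmetric matrix of Q is [[-2, -4], [-4, -8]].
For the 2×2 matrix [[-2, -4], [-4, -8]]: det = -2·-8 − (-4)² = 0, trace = -10.
det = 0 so one eigenvalue is zero; the form is semidefinite with the sign of the trace.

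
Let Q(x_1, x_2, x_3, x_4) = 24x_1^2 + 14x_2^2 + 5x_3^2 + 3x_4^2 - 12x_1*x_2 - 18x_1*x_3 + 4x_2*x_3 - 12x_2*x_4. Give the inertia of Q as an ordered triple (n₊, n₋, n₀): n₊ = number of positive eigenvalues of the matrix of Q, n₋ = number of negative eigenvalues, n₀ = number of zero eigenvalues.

The associated matrix is A = [[24, -6, -9, 0], [-6, 14, 2, -6], [-9, 2, 5, 0], [0, -6, 0, 3]].
Congruent diagonalization of A (simultaneous row and column reduction) yields pivots 24, 25/2, 81/50, 1/9.
So there are 4 positive pivots.

(4, 0, 0)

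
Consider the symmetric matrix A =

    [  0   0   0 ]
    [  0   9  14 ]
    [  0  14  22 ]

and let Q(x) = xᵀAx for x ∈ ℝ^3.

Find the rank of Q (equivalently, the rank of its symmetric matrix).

Row-reducing A symmetrically gives the diagonal entries 0, 9, 2/9.
So there are 2 positive, 1 zero pivots.
The rank is the number of nonzero pivots: 2.

2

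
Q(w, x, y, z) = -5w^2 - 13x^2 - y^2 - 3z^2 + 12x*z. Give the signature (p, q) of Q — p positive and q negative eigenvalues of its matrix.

Write A = [[-5, 0, 0, 0], [0, -13, 0, 6], [0, 0, -1, 0], [0, 6, 0, -3]].
Applying the same elementary operations to the rows and columns of A produces a congruent diagonal matrix with entries -5, -13, -1, -3/13.
Counting signs: 4 negative.

(0, 4)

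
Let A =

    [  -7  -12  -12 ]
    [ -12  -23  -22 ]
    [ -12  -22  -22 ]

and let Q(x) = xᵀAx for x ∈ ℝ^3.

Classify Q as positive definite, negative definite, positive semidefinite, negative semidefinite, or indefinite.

Row-reducing A symmetrically gives the diagonal entries -7, -17/7, -10/17.
That gives 3 negative pivots.
Hence Q is negative definite.

negative definite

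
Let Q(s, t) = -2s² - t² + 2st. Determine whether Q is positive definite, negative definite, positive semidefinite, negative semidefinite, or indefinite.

Write A = [[-2, 1], [1, -1]].
Applying the same elementary operations to the rows and columns of A produces a congruent diagonal matrix with entries -2, -1/2.
Counting signs: 2 negative.
Hence Q is negative definite.

negative definite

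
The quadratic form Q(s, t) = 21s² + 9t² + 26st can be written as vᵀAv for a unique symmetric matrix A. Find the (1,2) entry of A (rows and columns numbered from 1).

The coefficient of s·t in Q is 26. For a symmetric A this equals A[1,2] + A[2,1] = 2·A[1,2].
So A[1,2] = 26/2 = 13.

13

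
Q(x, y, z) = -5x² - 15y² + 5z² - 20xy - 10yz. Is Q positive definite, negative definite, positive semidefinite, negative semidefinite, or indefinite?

indefinite

The symmetric matrix is A = [[-5, -10, 0], [-10, -15, -5], [0, -5, 5]].
Applying the same elementary operations to the rows and columns of A produces a congruent diagonal matrix with entries -5, 5, 0.
That gives 1 positive, 1 negative, 1 zero pivots.
Hence Q is indefinite.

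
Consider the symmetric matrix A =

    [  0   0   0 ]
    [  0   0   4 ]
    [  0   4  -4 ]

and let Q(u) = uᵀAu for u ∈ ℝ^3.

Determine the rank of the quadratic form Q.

Row reduction of A gives 2 nonzero rows, so rank A = 2.

2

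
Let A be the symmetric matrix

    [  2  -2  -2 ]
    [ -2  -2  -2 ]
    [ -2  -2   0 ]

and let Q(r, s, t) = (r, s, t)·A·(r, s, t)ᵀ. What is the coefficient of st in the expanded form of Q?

-4

The coefficient of st is A[2,3] + A[3,2] = 2·(-2) = -4.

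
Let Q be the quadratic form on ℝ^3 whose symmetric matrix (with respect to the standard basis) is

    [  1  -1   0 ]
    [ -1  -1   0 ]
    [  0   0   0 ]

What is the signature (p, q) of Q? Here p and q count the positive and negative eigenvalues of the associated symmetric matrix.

Row-reducing A symmetrically gives the diagonal entries 1, -2, 0.
Counting signs: 1 positive, 1 negative, 1 zero.

(1, 1)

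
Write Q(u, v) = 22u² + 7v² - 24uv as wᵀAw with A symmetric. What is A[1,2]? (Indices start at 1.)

-12

The coefficient of u·v in Q is -24. For a symmetric A this equals A[1,2] + A[2,1] = 2·A[1,2].
So A[1,2] = -24/2 = -12.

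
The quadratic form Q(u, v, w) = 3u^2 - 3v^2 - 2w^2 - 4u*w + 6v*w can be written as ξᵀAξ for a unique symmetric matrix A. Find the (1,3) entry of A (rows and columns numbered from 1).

The coefficient of u·w in Q is -4. For a symmetric A this equals A[1,3] + A[3,1] = 2·A[1,3].
So A[1,3] = -4/2 = -2.

-2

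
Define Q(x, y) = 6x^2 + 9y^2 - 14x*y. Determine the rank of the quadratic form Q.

2

The associated matrix is A = [[6, -7], [-7, 9]].
An LDLᵀ factorisation of A has diagonal entries 6, 5/6.
That gives 2 positive pivots.
The rank is the number of nonzero pivots: 2.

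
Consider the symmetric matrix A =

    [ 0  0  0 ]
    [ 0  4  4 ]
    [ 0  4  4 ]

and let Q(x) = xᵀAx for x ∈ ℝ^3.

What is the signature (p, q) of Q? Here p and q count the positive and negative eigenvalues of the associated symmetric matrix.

Congruent diagonalization of A (simultaneous row and column reduction) yields pivots 0, 4, 0.
So there are 1 positive, 2 zero pivots.

(1, 0)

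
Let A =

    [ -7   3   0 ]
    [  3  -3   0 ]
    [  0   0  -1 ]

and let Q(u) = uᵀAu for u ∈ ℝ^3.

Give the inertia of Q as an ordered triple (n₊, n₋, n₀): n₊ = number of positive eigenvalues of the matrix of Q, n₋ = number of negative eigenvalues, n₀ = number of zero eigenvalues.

Applying the same elementary operations to the rows and columns of A produces a congruent diagonal matrix with entries -7, -12/7, -1.
So there are 3 negative pivots.

(0, 3, 0)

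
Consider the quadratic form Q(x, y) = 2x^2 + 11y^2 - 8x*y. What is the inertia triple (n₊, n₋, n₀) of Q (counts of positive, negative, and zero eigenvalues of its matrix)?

(2, 0, 0)

The associated matrix is A = [[2, -4], [-4, 11]].
Applying the same elementary operations to the rows and columns of A produces a congruent diagonal matrix with entries 2, 3.
Counting signs: 2 positive.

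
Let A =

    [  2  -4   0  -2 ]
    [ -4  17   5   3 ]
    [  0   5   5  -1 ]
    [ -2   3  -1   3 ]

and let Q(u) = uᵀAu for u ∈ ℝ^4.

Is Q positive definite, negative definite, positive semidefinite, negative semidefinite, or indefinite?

positive definite

Applying the same elementary operations to the rows and columns of A produces a congruent diagonal matrix with entries 2, 9, 20/9, 4/5.
So there are 4 positive pivots.
Hence Q is positive definite.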